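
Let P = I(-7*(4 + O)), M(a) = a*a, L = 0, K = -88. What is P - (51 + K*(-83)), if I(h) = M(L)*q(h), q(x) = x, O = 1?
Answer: -7355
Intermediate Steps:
M(a) = a²
I(h) = 0 (I(h) = 0²*h = 0*h = 0)
P = 0
P - (51 + K*(-83)) = 0 - (51 - 88*(-83)) = 0 - (51 + 7304) = 0 - 1*7355 = 0 - 7355 = -7355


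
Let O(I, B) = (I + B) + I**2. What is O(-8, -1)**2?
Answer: 3025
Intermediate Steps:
O(I, B) = B + I + I**2 (O(I, B) = (B + I) + I**2 = B + I + I**2)
O(-8, -1)**2 = (-1 - 8 + (-8)**2)**2 = (-1 - 8 + 64)**2 = 55**2 = 3025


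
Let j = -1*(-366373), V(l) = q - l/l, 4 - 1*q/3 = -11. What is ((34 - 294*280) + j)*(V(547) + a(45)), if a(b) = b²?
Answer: 587776003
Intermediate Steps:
q = 45 (q = 12 - 3*(-11) = 12 + 33 = 45)
V(l) = 44 (V(l) = 45 - l/l = 45 - 1*1 = 45 - 1 = 44)
j = 366373
((34 - 294*280) + j)*(V(547) + a(45)) = ((34 - 294*280) + 366373)*(44 + 45²) = ((34 - 82320) + 366373)*(44 + 2025) = (-82286 + 366373)*2069 = 284087*2069 = 587776003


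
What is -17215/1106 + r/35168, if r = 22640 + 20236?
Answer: -9964219/694568 ≈ -14.346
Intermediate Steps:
r = 42876
-17215/1106 + r/35168 = -17215/1106 + 42876/35168 = -17215*1/1106 + 42876*(1/35168) = -17215/1106 + 10719/8792 = -9964219/694568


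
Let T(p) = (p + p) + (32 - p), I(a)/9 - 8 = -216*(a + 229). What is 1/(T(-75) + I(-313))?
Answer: 1/163325 ≈ 6.1228e-6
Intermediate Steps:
I(a) = -445104 - 1944*a (I(a) = 72 + 9*(-216*(a + 229)) = 72 + 9*(-216*(229 + a)) = 72 + 9*(-49464 - 216*a) = 72 + (-445176 - 1944*a) = -445104 - 1944*a)
T(p) = 32 + p (T(p) = 2*p + (32 - p) = 32 + p)
1/(T(-75) + I(-313)) = 1/((32 - 75) + (-445104 - 1944*(-313))) = 1/(-43 + (-445104 + 608472)) = 1/(-43 + 163368) = 1/163325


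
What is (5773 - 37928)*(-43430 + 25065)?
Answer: 590526575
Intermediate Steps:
(5773 - 37928)*(-43430 + 25065) = -32155*(-18365) = 590526575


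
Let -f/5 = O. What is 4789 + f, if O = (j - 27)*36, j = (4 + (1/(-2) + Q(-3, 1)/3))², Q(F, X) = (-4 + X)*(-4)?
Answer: -476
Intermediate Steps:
Q(F, X) = 16 - 4*X
j = 225/4 (j = (4 + (1/(-2) + (16 - 4*1)/3))² = (4 + (1*(-½) + (16 - 4)*(⅓)))² = (4 + (-½ + 12*(⅓)))² = (4 + (-½ + 4))² = (4 + 7/2)² = (15/2)² = 225/4 ≈ 56.250)
O = 1053 (O = (225/4 - 27)*36 = (117/4)*36 = 1053)
f = -5265 (f = -5*1053 = -5265)
4789 + f = 4789 - 5265 = -476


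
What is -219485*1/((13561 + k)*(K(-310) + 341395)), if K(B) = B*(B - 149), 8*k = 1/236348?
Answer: -82999745248/2480425854585025 ≈ -3.3462e-5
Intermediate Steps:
k = 1/1890784 (k = (⅛)/236348 = (⅛)*(1/236348) = 1/1890784 ≈ 5.2888e-7)
K(B) = B*(-149 + B)
-219485*1/((13561 + k)*(K(-310) + 341395)) = -219485*1/((13561 + 1/1890784)*(-310*(-149 - 310) + 341395)) = -219485*1890784/(25640921825*(-310*(-459) + 341395)) = -219485*1890784/(25640921825*(142290 + 341395)) = -219485/(483685*(25640921825/1890784)) = -219485/12402129272925125/1890784 = -219485*1890784/12402129272925125 = -82999745248/2480425854585025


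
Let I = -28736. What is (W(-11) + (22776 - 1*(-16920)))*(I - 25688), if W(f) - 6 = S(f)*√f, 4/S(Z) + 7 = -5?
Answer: -2160741648 + 54424*I*√11/3 ≈ -2.1607e+9 + 60168.0*I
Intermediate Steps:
S(Z) = -⅓ (S(Z) = 4/(-7 - 5) = 4/(-12) = 4*(-1/12) = -⅓)
W(f) = 6 - √f/3
(W(-11) + (22776 - 1*(-16920)))*(I - 25688) = ((6 - I*√11/3) + (22776 - 1*(-16920)))*(-28736 - 25688) = ((6 - I*√11/3) + (22776 + 16920))*(-54424) = ((6 - I*√11/3) + 39696)*(-54424) = (39702 - I*√11/3)*(-54424) = -2160741648 + 54424*I*√11/3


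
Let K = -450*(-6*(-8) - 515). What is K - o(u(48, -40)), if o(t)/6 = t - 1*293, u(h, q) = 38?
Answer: 211680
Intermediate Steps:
o(t) = -1758 + 6*t (o(t) = 6*(t - 1*293) = 6*(t - 293) = 6*(-293 + t) = -1758 + 6*t)
K = 210150 (K = -450*(48 - 515) = -450*(-467) = 210150)
K - o(u(48, -40)) = 210150 - (-1758 + 6*38) = 210150 - (-1758 + 228) = 210150 - 1*(-1530) = 210150 + 1530 = 211680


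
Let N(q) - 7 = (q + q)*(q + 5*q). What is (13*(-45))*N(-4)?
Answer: -116415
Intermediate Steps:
N(q) = 7 + 12*q² (N(q) = 7 + (q + q)*(q + 5*q) = 7 + (2*q)*(6*q) = 7 + 12*q²)
(13*(-45))*N(-4) = (13*(-45))*(7 + 12*(-4)²) = -585*(7 + 12*16) = -585*(7 + 192) = -585*199 = -116415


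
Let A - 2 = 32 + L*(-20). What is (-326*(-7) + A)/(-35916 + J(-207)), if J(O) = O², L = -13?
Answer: 2576/6933 ≈ 0.37156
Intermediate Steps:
A = 294 (A = 2 + (32 - 13*(-20)) = 2 + (32 + 260) = 2 + 292 = 294)
(-326*(-7) + A)/(-35916 + J(-207)) = (-326*(-7) + 294)/(-35916 + (-207)²) = (2282 + 294)/(-35916 + 42849) = 2576/6933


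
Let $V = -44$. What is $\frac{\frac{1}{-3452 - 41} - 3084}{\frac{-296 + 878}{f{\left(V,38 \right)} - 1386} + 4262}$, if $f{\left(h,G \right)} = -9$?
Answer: $- \frac{5009172045}{6921854548} \approx -0.72367$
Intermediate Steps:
$\frac{\frac{1}{-3452 - 41} - 3084}{\frac{-296 + 878}{f{\left(V,38 \right)} - 1386} + 4262} = \frac{\frac{1}{-3452 - 41} - 3084}{\frac{-296 + 878}{-9 - 1386} + 4262} = \frac{\frac{1}{-3493} - 3084}{\frac{582}{-1395} + 4262} = \frac{- \frac{1}{3493} - 3084}{582 \left(- \frac{1}{1395}\right) + 4262} = - \frac{10772413}{3493 \left(- \frac{194}{465} + 4262\right)} = - \frac{10772413}{3493 \cdot \frac{1981636}{465}} = \left(- \frac{10772413}{3493}\right) \frac{465}{1981636} = - \frac{5009172045}{6921854548}$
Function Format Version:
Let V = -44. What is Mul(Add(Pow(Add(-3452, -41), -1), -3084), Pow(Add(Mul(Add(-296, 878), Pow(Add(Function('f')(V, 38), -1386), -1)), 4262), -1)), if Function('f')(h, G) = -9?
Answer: Rational(-5009172045, 6921854548) ≈ -0.72367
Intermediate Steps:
Mul(Add(Pow(Add(-3452, -41), -1), -3084), Pow(Add(Mul(Add(-296, 878), Pow(Add(Function('f')(V, 38), -1386), -1)), 4262), -1)) = Mul(Add(Pow(Add(-3452, -41), -1), -3084), Pow(Add(Mul(Add(-296, 878), Pow(Add(-9, -1386), -1)), 4262), -1)) = Mul(Add(Pow(-3493, -1), -3084), Pow(Add(Mul(582, Pow(-1395, -1)), 4262), -1)) = Mul(Add(Rational(-1, 3493), -3084), Pow(Add(Mul(582, Rational(-1, 1395)), 4262), -1)) = Mul(Rational(-10772413, 3493), Pow(Add(Rational(-194, 465), 4262), -1)) = Mul(Rational(-10772413, 3493), Pow(Rational(1981636, 465), -1)) = Mul(Rational(-10772413, 3493), Rational(465, 1981636)) = Rational(-5009172045, 6921854548)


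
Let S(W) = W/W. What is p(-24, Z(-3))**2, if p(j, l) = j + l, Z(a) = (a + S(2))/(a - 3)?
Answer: 5041/9 ≈ 560.11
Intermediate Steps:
S(W) = 1
Z(a) = (1 + a)/(-3 + a) (Z(a) = (a + 1)/(a - 3) = (1 + a)/(-3 + a))
p(-24, Z(-3))**2 = (-24 + (1 - 3)/(-3 - 3))**2 = (-24 - 2/(-6))**2 = (-24 - 1/6*(-2))**2 = (-24 + 1/3)**2 = (-71/3)**2 = 5041/9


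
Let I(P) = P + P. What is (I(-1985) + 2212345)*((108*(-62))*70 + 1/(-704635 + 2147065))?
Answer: -33179400874570925/32054 ≈ -1.0351e+12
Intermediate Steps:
I(P) = 2*P
(I(-1985) + 2212345)*((108*(-62))*70 + 1/(-704635 + 2147065)) = (2*(-1985) + 2212345)*((108*(-62))*70 + 1/(-704635 + 2147065)) = (-3970 + 2212345)*(-6696*70 + 1/1442430) = 2208375*(-468720 + 1/1442430) = 2208375*(-676095789599/1442430) = -33179400874570925/32054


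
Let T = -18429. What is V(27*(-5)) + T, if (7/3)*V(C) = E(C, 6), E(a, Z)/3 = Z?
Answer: -128949/7 ≈ -18421.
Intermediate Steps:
E(a, Z) = 3*Z
V(C) = 54/7 (V(C) = 3*(3*6)/7 = (3/7)*18 = 54/7)
V(27*(-5)) + T = 54/7 - 18429 = -128949/7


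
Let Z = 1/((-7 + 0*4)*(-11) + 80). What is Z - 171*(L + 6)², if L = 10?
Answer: -6872831/157 ≈ -43776.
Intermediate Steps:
Z = 1/157 (Z = 1/((-7 + 0)*(-11) + 80) = 1/(-7*(-11) + 80) = 1/(77 + 80) = 1/157 ≈ 0.0063694)
Z - 171*(L + 6)² = 1/157 - 171*(10 + 6)² = 1/157 - 171*16² = 1/157 - 171*256 = 1/157 - 43776 = -6872831/157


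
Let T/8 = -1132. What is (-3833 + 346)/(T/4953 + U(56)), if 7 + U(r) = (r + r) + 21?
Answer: -17271111/615022 ≈ -28.082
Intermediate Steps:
U(r) = 14 + 2*r (U(r) = -7 + ((r + r) + 21) = -7 + (2*r + 21) = -7 + (21 + 2*r) = 14 + 2*r)
T = -9056 (T = 8*(-1132) = -9056)
(-3833 + 346)/(T/4953 + U(56)) = (-3833 + 346)/(-9056/4953 + (14 + 2*56)) = -3487/(-9056*1/4953 + (14 + 112)) = -3487/(-9056/4953 + 126) = -3487/615022/4953 = -3487*4953/615022 = -17271111/615022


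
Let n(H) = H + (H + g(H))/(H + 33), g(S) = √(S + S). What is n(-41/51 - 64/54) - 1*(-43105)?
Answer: 25600822811/593946 + 3*I*√93126/14234 ≈ 43103.0 + 0.064318*I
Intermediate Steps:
g(S) = √2*√S (g(S) = √(2*S) = √2*√S)
n(H) = H + (H + √2*√H)/(33 + H) (n(H) = H + (H + √2*√H)/(H + 33) = H + (H + √2*√H)/(33 + H))
n(-41/51 - 64/54) - 1*(-43105) = ((-41/51 - 64/54)² + 34*(-41/51 - 64/54) + √2*√(-41/51 - 64/54))/(33 + (-41/51 - 64/54)) - 1*(-43105) = ((-41*1/51 - 64*1/54)² + 34*(-41*1/51 - 64*1/54) + √2*√(-41*1/51 - 64*1/54))/(33 + (-41*1/51 - 64*1/54)) + 43105 = ((-41/51 - 32/27)² + 34*(-41/51 - 32/27) + √2*√(-41/51 - 32/27))/(33 + (-41/51 - 32/27)) + 43105 = ((-913/459)² + 34*(-913/459) + √2*√(-913/459))/(33 - 913/459) + 43105 = (833569/210681 - 1826/27 + √2*(I*√46563/153))/(14234/459) + 43105 = 459*(833569/210681 - 1826/27 + I*√93126/153)/14234 + 43105 = 459*(-13414709/210681 + I*√93126/153)/14234 + 43105 = (-1219519/593946 + 3*I*√93126/14234) + 43105 = 25600822811/593946 + 3*I*√93126/14234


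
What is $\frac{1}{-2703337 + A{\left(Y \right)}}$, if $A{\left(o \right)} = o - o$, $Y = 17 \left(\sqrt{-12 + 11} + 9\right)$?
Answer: $- \frac{1}{2703337} \approx -3.6991 \cdot 10^{-7}$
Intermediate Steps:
$Y = 153 + 17 i$ ($Y = 17 \left(\sqrt{-1} + 9\right) = 17 \left(i + 9\right) = 17 \left(9 + i\right) = 153 + 17 i \approx 153.0 + 17.0 i$)
$A{\left(o \right)} = 0$
$\frac{1}{-2703337 + A{\left(Y \right)}} = \frac{1}{-2703337 + 0} = \frac{1}{-2703337} = - \frac{1}{2703337}$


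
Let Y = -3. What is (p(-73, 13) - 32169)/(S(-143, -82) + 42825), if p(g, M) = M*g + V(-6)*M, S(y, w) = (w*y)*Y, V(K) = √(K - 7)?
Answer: -33118/7647 + 13*I*√13/7647 ≈ -4.3308 + 0.0061295*I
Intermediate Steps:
V(K) = √(-7 + K)
S(y, w) = -3*w*y (S(y, w) = (w*y)*(-3) = -3*w*y)
p(g, M) = M*g + I*M*√13 (p(g, M) = M*g + √(-7 - 6)*M = M*g + √(-13)*M = M*g + (I*√13)*M = M*g + I*M*√13)
(p(-73, 13) - 32169)/(S(-143, -82) + 42825) = (13*(-73 + I*√13) - 32169)/(-3*(-82)*(-143) + 42825) = ((-949 + 13*I*√13) - 32169)/(-35178 + 42825) = (-33118 + 13*I*√13)/7647 = (-33118 + 13*I*√13)*(1/7647) = -33118/7647 + 13*I*√13/7647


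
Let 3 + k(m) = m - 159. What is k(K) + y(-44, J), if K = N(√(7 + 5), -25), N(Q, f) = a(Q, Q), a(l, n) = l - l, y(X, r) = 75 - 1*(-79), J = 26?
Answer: -8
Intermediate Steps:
y(X, r) = 154 (y(X, r) = 75 + 79 = 154)
a(l, n) = 0
N(Q, f) = 0
K = 0
k(m) = -162 + m (k(m) = -3 + (m - 159) = -3 + (-159 + m) = -162 + m)
k(K) + y(-44, J) = (-162 + 0) + 154 = -162 + 154 = -8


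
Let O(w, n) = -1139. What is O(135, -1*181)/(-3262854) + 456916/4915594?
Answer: 748224529915/8019432772638 ≈ 0.093301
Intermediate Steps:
O(135, -1*181)/(-3262854) + 456916/4915594 = -1139/(-3262854) + 456916/4915594 = -1139*(-1/3262854) + 456916*(1/4915594) = 1139/3262854 + 228458/2457797 = 748224529915/8019432772638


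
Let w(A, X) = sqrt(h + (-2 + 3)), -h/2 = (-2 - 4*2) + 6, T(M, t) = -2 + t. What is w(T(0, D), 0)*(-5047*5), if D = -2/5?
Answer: -75705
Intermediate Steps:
D = -2/5 (D = -2*1/5 = -2/5 ≈ -0.40000)
h = 8 (h = -2*((-2 - 4*2) + 6) = -2*((-2 - 8) + 6) = -2*(-10 + 6) = -2*(-4) = 8)
w(A, X) = 3 (w(A, X) = sqrt(8 + (-2 + 3)) = sqrt(8 + 1) = sqrt(9) = 3)
w(T(0, D), 0)*(-5047*5) = 3*(-5047*5) = 3*(-25235) = -75705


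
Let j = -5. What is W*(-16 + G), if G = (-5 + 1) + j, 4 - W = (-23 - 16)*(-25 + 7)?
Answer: 17450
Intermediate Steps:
W = -698 (W = 4 - (-23 - 16)*(-25 + 7) = 4 - (-39)*(-18) = 4 - 1*702 = 4 - 702 = -698)
G = -9 (G = (-5 + 1) - 5 = -4 - 5 = -9)
W*(-16 + G) = -698*(-16 - 9) = -698*(-25) = 17450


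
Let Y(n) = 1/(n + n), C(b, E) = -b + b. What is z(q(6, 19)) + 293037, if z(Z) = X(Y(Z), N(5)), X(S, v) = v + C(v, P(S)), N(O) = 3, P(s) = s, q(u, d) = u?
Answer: 293040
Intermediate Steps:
C(b, E) = 0
Y(n) = 1/(2*n)
X(S, v) = v (X(S, v) = v + 0 = v)
z(Z) = 3
z(q(6, 19)) + 293037 = 3 + 293037 = 293040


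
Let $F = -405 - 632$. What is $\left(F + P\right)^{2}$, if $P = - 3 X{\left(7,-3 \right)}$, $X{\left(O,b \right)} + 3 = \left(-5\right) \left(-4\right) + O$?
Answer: $1229881$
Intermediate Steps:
$F = -1037$
$X{\left(O,b \right)} = 17 + O$ ($X{\left(O,b \right)} = -3 + \left(\left(-5\right) \left(-4\right) + O\right) = -3 + \left(20 + O\right) = 17 + O$)
$P = -72$ ($P = - 3 \left(17 + 7\right) = \left(-3\right) 24 = -72$)
$\left(F + P\right)^{2} = \left(-1037 - 72\right)^{2} = \left(-1109\right)^{2} = 1229881$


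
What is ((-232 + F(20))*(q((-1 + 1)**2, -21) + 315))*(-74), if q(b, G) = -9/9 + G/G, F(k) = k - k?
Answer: 5407920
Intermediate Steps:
F(k) = 0
q(b, G) = 0 (q(b, G) = -9*1/9 + 1 = -1 + 1 = 0)
((-232 + F(20))*(q((-1 + 1)**2, -21) + 315))*(-74) = ((-232 + 0)*(0 + 315))*(-74) = -232*315*(-74) = -73080*(-74) = 5407920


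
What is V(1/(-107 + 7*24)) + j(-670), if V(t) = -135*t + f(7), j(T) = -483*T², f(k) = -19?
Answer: -13225941994/61 ≈ -2.1682e+8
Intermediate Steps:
V(t) = -19 - 135*t (V(t) = -135*t - 19 = -19 - 135*t)
V(1/(-107 + 7*24)) + j(-670) = (-19 - 135/(-107 + 7*24)) - 483*(-670)² = (-19 - 135/(-107 + 168)) - 483*448900 = (-19 - 135/61) - 216818700 = -1294/61 - 216818700 = -13225941994/61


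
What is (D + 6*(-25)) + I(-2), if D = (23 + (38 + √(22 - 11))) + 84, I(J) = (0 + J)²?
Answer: -1 + √11 ≈ 2.3166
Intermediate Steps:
I(J) = J²
D = 145 + √11 (D = (23 + (38 + √11)) + 84 = (61 + √11) + 84 = 145 + √11 ≈ 148.32)
(D + 6*(-25)) + I(-2) = ((145 + √11) + 6*(-25)) + (-2)² = ((145 + √11) - 150) + 4 = (-5 + √11) + 4 = -1 + √11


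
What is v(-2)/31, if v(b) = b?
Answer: -2/31 ≈ -0.064516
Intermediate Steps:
v(-2)/31 = -2/31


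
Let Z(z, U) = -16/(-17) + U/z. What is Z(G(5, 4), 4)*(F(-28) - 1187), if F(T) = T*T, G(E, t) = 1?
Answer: -33852/17 ≈ -1991.3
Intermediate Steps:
Z(z, U) = 16/17 + U/z (Z(z, U) = -16*(-1/17) + U/z = 16/17 + U/z)
F(T) = T²
Z(G(5, 4), 4)*(F(-28) - 1187) = (16/17 + 4/1)*((-28)² - 1187) = (16/17 + 4*1)*(784 - 1187) = (16/17 + 4)*(-403) = (84/17)*(-403) = -33852/17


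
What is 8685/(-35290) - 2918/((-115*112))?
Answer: -444329/22726760 ≈ -0.019551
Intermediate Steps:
8685/(-35290) - 2918/((-115*112)) = 8685*(-1/35290) - 2918/(-12880) = -1737/7058 - 2918*(-1/12880) = -1737/7058 + 1459/6440 = -444329/22726760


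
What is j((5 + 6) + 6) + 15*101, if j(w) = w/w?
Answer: 1516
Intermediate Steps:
j(w) = 1
j((5 + 6) + 6) + 15*101 = 1 + 15*101 = 1 + 1515 = 1516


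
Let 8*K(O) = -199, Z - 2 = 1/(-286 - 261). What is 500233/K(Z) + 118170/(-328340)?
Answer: -131399554159/6533966 ≈ -20110.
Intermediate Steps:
Z = 1093/547 (Z = 2 + 1/(-286 - 261) = 2 + 1/(-547) = 2 - 1/547 = 1093/547 ≈ 1.9982)
K(O) = -199/8 (K(O) = (⅛)*(-199) = -199/8)
500233/K(Z) + 118170/(-328340) = 500233/(-199/8) + 118170/(-328340) = 500233*(-8/199) + 118170*(-1/328340) = -4001864/199 - 11817/32834 = -131399554159/6533966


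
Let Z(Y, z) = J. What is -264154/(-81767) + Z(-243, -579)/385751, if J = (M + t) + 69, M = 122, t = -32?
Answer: 101910670607/31541702017 ≈ 3.2310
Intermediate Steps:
J = 159 (J = (122 - 32) + 69 = 90 + 69 = 159)
Z(Y, z) = 159
-264154/(-81767) + Z(-243, -579)/385751 = -264154/(-81767) + 159/385751 = -264154*(-1/81767) + 159*(1/385751) = 264154/81767 + 159/385751 = 101910670607/31541702017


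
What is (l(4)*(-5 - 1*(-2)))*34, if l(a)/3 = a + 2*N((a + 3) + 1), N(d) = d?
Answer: -6120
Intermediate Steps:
l(a) = 24 + 9*a (l(a) = 3*(a + 2*((a + 3) + 1)) = 3*(a + 2*((3 + a) + 1)) = 3*(a + 2*(4 + a)) = 3*(a + (8 + 2*a)) = 3*(8 + 3*a) = 24 + 9*a)
(l(4)*(-5 - 1*(-2)))*34 = ((24 + 9*4)*(-5 - 1*(-2)))*34 = ((24 + 36)*(-5 + 2))*34 = (60*(-3))*34 = -180*34 = -6120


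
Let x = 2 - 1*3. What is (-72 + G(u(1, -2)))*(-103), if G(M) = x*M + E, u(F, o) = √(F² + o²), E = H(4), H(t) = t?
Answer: 7004 + 103*√5 ≈ 7234.3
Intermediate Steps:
E = 4
x = -1 (x = 2 - 3 = -1)
G(M) = 4 - M (G(M) = -M + 4 = 4 - M)
(-72 + G(u(1, -2)))*(-103) = (-72 + (4 - √(1² + (-2)²)))*(-103) = (-72 + (4 - √(1 + 4)))*(-103) = (-72 + (4 - √5))*(-103) = (-68 - √5)*(-103) = 7004 + 103*√5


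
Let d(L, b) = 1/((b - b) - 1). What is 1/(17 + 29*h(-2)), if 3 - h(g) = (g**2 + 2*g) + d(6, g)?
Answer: 1/133 ≈ 0.0075188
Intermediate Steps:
d(L, b) = -1 (d(L, b) = 1/(0 - 1) = 1/(-1) = -1)
h(g) = 4 - g**2 - 2*g (h(g) = 3 - ((g**2 + 2*g) - 1) = 3 - (-1 + g**2 + 2*g) = 3 + (1 - g**2 - 2*g) = 4 - g**2 - 2*g)
1/(17 + 29*h(-2)) = 1/(17 + 29*(4 - 1*(-2)**2 - 2*(-2))) = 1/(17 + 29*(4 - 1*4 + 4)) = 1/(17 + 29*(4 - 4 + 4)) = 1/(17 + 29*4) = 1/(17 + 116) = 1/133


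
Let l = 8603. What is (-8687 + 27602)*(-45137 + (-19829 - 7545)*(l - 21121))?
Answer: 6480706384425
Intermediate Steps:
(-8687 + 27602)*(-45137 + (-19829 - 7545)*(l - 21121)) = (-8687 + 27602)*(-45137 + (-19829 - 7545)*(8603 - 21121)) = 18915*(-45137 - 27374*(-12518)) = 18915*(-45137 + 342667732) = 18915*342622595 = 6480706384425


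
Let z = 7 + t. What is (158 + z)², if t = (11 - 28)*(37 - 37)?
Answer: 27225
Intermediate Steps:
t = 0 (t = -17*0 = 0)
z = 7 (z = 7 + 0 = 7)
(158 + z)² = (158 + 7)² = 165² = 27225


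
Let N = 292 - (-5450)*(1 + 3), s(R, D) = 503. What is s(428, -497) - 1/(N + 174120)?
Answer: 98694635/196212 ≈ 503.00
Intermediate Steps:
N = 22092 (N = 292 - (-5450)*4 = 292 - 109*(-200) = 292 + 21800 = 22092)
s(428, -497) - 1/(N + 174120) = 503 - 1/(22092 + 174120) = 503 - 1/196212 = 98694635/196212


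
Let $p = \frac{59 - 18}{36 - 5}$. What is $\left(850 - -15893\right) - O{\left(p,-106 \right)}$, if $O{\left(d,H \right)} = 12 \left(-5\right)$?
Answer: $16803$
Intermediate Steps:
$p = \frac{41}{31} \approx 1.3226$
$O{\left(d,H \right)} = -60$
$\left(850 - -15893\right) - O{\left(p,-106 \right)} = \left(850 - -15893\right) - -60 = \left(850 + 15893\right) + 60 = 16743 + 60 = 16803$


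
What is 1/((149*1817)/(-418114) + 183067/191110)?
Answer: 19976441635/6200773002 ≈ 3.2216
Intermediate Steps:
1/((149*1817)/(-418114) + 183067/191110) = 1/(270733*(-1/418114) + 183067*(1/191110)) = 1/(-270733/418114 + 183067/191110) = 1/(6200773002/19976441635) = 19976441635/6200773002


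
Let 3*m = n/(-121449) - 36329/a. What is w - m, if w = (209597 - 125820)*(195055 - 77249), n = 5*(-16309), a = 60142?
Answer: 216264521615003489119/21912557274 ≈ 9.8694e+9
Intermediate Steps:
n = -81545
w = 9869433262 (w = 83777*117806 = 9869433262)
m = 492158669/21912557274 (m = (-81545/(-121449) - 36329/60142)/3 = (-81545*(-1/121449) - 36329*1/60142)/3 = (81545/121449 - 36329/60142)/3 = (⅓)*(492158669/7304185758) = 492158669/21912557274 ≈ 0.022460)
w - m = 9869433262 - 1*492158669/21912557274 = 9869433262 - 492158669/21912557274 = 216264521615003489119/21912557274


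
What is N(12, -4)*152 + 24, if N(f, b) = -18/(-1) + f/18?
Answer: 8584/3 ≈ 2861.3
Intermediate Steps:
N(f, b) = 18 + f/18 (N(f, b) = -18*(-1) + f*(1/18) = 18 + f/18)
N(12, -4)*152 + 24 = (18 + (1/18)*12)*152 + 24 = (18 + 2/3)*152 + 24 = (56/3)*152 + 24 = 8512/3 + 24 = 8584/3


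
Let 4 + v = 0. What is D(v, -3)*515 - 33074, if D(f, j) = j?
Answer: -34619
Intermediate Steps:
v = -4 (v = -4 + 0 = -4)
D(v, -3)*515 - 33074 = -3*515 - 33074 = -1545 - 33074 = -34619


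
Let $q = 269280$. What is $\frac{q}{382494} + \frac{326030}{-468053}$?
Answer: $\frac{222132170}{29837910697} \approx 0.0074446$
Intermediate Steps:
$\frac{q}{382494} + \frac{326030}{-468053} = \frac{269280}{382494} + \frac{326030}{-468053} = 269280 \cdot \frac{1}{382494} + 326030 \left(- \frac{1}{468053}\right) = \frac{44880}{63749} - \frac{326030}{468053} = \frac{222132170}{29837910697}$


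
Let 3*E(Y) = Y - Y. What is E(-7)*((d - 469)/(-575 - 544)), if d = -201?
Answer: 0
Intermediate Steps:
E(Y) = 0 (E(Y) = (Y - Y)/3 = (1/3)*0 = 0)
E(-7)*((d - 469)/(-575 - 544)) = 0*((-201 - 469)/(-575 - 544)) = 0*(-670/(-1119)) = 0*(-670*(-1/1119)) = 0*(670/1119) = 0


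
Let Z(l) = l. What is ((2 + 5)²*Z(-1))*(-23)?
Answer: 1127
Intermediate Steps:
((2 + 5)²*Z(-1))*(-23) = ((2 + 5)²*(-1))*(-23) = (7²*(-1))*(-23) = (49*(-1))*(-23) = -49*(-23) = 1127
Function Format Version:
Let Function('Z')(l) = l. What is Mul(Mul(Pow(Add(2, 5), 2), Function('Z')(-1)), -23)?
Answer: 1127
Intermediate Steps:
Mul(Mul(Pow(Add(2, 5), 2), Function('Z')(-1)), -23) = Mul(Mul(Pow(Add(2, 5), 2), -1), -23) = Mul(Mul(Pow(7, 2), -1), -23) = Mul(Mul(49, -1), -23) = Mul(-49, -23) = 1127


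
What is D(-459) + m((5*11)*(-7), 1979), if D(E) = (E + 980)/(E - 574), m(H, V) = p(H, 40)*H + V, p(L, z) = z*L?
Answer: 6126700786/1033 ≈ 5.9310e+6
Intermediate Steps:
p(L, z) = L*z
m(H, V) = V + 40*H² (m(H, V) = (H*40)*H + V = (40*H)*H + V = 40*H² + V = V + 40*H²)
D(E) = (980 + E)/(-574 + E)
D(-459) + m((5*11)*(-7), 1979) = (980 - 459)/(-574 - 459) + (1979 + 40*((5*11)*(-7))²) = 521/(-1033) + (1979 + 40*(55*(-7))²) = -1/1033*521 + (1979 + 40*(-385)²) = -521/1033 + (1979 + 40*148225) = -521/1033 + (1979 + 5929000) = -521/1033 + 5930979 = 6126700786/1033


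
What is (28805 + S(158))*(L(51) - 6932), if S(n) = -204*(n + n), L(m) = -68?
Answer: 249613000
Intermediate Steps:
S(n) = -408*n
(28805 + S(158))*(L(51) - 6932) = (28805 - 408*158)*(-68 - 6932) = (28805 - 64464)*(-7000) = -35659*(-7000) = 249613000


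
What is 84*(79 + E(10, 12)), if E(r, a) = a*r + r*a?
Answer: 26796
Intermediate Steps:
E(r, a) = 2*a*r (E(r, a) = a*r + a*r = 2*a*r)
84*(79 + E(10, 12)) = 84*(79 + 2*12*10) = 84*(79 + 240) = 84*319 = 26796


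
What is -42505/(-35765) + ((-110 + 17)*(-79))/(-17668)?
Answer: 97642577/126379204 ≈ 0.77262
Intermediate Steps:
-42505/(-35765) + ((-110 + 17)*(-79))/(-17668) = -42505*(-1/35765) - 93*(-79)*(-1/17668) = 8501/7153 + 7347*(-1/17668) = 8501/7153 - 7347/17668 = 97642577/126379204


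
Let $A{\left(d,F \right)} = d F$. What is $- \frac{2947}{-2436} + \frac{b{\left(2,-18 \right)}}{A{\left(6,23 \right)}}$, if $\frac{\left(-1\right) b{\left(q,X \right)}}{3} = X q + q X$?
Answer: $\frac{22211}{8004} \approx 2.775$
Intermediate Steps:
$A{\left(d,F \right)} = F d$
$b{\left(q,X \right)} = - 6 X q$ ($b{\left(q,X \right)} = - 3 \left(X q + q X\right) = - 3 \left(X q + X q\right) = - 3 \cdot 2 X q = - 6 X q$)
$- \frac{2947}{-2436} + \frac{b{\left(2,-18 \right)}}{A{\left(6,23 \right)}} = - \frac{2947}{-2436} + \frac{\left(-6\right) \left(-18\right) 2}{23 \cdot 6} = \left(-2947\right) \left(- \frac{1}{2436}\right) + \frac{216}{138} = \frac{421}{348} + 216 \cdot \frac{1}{138} = \frac{421}{348} + \frac{36}{23} = \frac{22211}{8004}$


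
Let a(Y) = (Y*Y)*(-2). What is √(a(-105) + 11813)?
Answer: I*√10237 ≈ 101.18*I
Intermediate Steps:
a(Y) = -2*Y² (a(Y) = Y²*(-2) = -2*Y²)
√(a(-105) + 11813) = √(-2*(-105)² + 11813) = √(-2*11025 + 11813) = √(-22050 + 11813) = √(-10237) = I*√10237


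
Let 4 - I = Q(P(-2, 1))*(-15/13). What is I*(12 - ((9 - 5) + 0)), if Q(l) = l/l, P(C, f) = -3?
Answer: 536/13 ≈ 41.231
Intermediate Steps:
Q(l) = 1
I = 67/13 (I = 4 - (-15/13) = 4 - (-15*1/13) = 4 - (-15)/13 = 4 - 1*(-15/13) = 4 + 15/13 = 67/13 ≈ 5.1538)
I*(12 - ((9 - 5) + 0)) = 67*(12 - ((9 - 5) + 0))/13 = 67*(12 - (4 + 0))/13 = 67*(12 - 1*4)/13 = 67*(12 - 4)/13 = (67/13)*8 = 536/13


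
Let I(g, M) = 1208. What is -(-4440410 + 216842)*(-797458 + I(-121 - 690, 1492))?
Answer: -3363016020000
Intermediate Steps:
-(-4440410 + 216842)*(-797458 + I(-121 - 690, 1492)) = -(-4440410 + 216842)*(-797458 + 1208) = -(-4223568)*(-796250) = -1*3363016020000 = -3363016020000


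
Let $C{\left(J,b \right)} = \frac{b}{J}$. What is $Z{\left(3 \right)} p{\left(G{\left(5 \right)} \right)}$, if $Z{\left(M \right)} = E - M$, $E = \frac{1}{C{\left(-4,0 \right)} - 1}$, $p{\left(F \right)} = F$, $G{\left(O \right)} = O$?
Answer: $-20$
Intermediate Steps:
$E = -1$ ($E = \frac{1}{\frac{0}{-4} - 1} = \frac{1}{0 \left(- \frac{1}{4}\right) - 1} = \frac{1}{0 - 1} = \frac{1}{-1} = -1$)
$Z{\left(M \right)} = -1 - M$
$Z{\left(3 \right)} p{\left(G{\left(5 \right)} \right)} = \left(-1 - 3\right) 5 = \left(-4\right) 5 = -20$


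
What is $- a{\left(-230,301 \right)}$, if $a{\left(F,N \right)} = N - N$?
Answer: $0$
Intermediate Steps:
$a{\left(F,N \right)} = 0$
$- a{\left(-230,301 \right)} = \left(-1\right) 0 = 0$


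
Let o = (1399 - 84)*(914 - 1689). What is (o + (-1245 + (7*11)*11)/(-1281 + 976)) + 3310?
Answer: -309823177/305 ≈ -1.0158e+6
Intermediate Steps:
o = -1019125 (o = 1315*(-775) = -1019125)
(o + (-1245 + (7*11)*11)/(-1281 + 976)) + 3310 = (-1019125 + (-1245 + (7*11)*11)/(-1281 + 976)) + 3310 = (-1019125 + (-1245 + 77*11)/(-305)) + 3310 = (-1019125 + (-1245 + 847)*(-1/305)) + 3310 = (-1019125 - 398*(-1/305)) + 3310 = (-1019125 + 398/305) + 3310 = -310832727/305 + 3310 = -309823177/305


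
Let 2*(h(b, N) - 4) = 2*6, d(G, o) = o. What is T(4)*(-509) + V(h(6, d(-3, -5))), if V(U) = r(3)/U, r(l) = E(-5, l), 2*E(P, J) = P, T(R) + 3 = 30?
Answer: -54973/4 ≈ -13743.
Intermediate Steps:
T(R) = 27 (T(R) = -3 + 30 = 27)
E(P, J) = P/2
h(b, N) = 10 (h(b, N) = 4 + (2*6)/2 = 4 + (½)*12 = 4 + 6 = 10)
r(l) = -5/2 (r(l) = (½)*(-5) = -5/2)
V(U) = -5/(2*U)
T(4)*(-509) + V(h(6, d(-3, -5))) = 27*(-509) - 5/2/10 = -13743 - 5/2*⅒ = -13743 - ¼ = -54973/4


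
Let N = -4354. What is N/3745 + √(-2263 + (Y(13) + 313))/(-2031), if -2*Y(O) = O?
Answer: -622/535 - I*√7826/4062 ≈ -1.1626 - 0.021779*I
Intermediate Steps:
Y(O) = -O/2
N/3745 + √(-2263 + (Y(13) + 313))/(-2031) = -4354/3745 + √(-2263 + (-½*13 + 313))/(-2031) = -4354*1/3745 + √(-2263 + (-13/2 + 313))*(-1/2031) = -622/535 + √(-2263 + 613/2)*(-1/2031) = -622/535 + √(-3913/2)*(-1/2031) = -622/535 + (I*√7826/2)*(-1/2031) = -622/535 - I*√7826/4062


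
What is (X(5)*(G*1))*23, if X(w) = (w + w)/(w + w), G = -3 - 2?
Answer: -115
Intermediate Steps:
G = -5
X(w) = 1 (X(w) = (2*w)/((2*w)) = (2*w)*(1/(2*w)) = 1)
(X(5)*(G*1))*23 = (1*(-5*1))*23 = (1*(-5))*23 = -5*23 = -115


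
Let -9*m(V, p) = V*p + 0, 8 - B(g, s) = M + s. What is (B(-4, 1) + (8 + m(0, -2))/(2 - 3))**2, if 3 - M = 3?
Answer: 1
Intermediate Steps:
M = 0 (M = 3 - 1*3 = 3 - 3 = 0)
B(g, s) = 8 - s (B(g, s) = 8 - (0 + s) = 8 - s)
m(V, p) = -V*p/9 (m(V, p) = -(V*p + 0)/9 = -V*p/9)
(B(-4, 1) + (8 + m(0, -2))/(2 - 3))**2 = ((8 - 1*1) + (8 - 1/9*0*(-2))/(2 - 3))**2 = ((8 - 1) + (8 + 0)/(-1))**2 = (7 + 8*(-1))**2 = (7 - 8)**2 = (-1)**2 = 1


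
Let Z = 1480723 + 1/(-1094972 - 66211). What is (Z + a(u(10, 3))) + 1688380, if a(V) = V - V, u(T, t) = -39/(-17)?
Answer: 3679908528848/1161183 ≈ 3.1691e+6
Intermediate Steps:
u(T, t) = 39/17 (u(T, t) = -39*(-1/17) = 39/17)
a(V) = 0
Z = 1719390375308/1161183 (Z = 1480723 + 1/(-1161183) = 1480723 - 1/1161183 = 1719390375308/1161183 ≈ 1.4807e+6)
(Z + a(u(10, 3))) + 1688380 = (1719390375308/1161183 + 0) + 1688380 = 1719390375308/1161183 + 1688380 = 3679908528848/1161183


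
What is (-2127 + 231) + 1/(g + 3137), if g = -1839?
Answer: -2461007/1298 ≈ -1896.0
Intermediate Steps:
(-2127 + 231) + 1/(g + 3137) = (-2127 + 231) + 1/(-1839 + 3137) = -1896 + 1/1298 = -2461007/1298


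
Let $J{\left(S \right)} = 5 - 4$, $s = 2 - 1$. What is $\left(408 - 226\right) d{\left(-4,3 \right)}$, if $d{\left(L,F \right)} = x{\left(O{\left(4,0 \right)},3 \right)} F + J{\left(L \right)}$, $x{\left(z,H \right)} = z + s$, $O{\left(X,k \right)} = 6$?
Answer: $4004$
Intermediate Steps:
$s = 1$
$J{\left(S \right)} = 1$ ($J{\left(S \right)} = 5 - 4 = 1$)
$x{\left(z,H \right)} = 1 + z$ ($x{\left(z,H \right)} = z + 1 = 1 + z$)
$d{\left(L,F \right)} = 1 + 7 F$ ($d{\left(L,F \right)} = \left(1 + 6\right) F + 1 = 7 F + 1 = 1 + 7 F$)
$\left(408 - 226\right) d{\left(-4,3 \right)} = \left(408 - 226\right) \left(1 + 7 \cdot 3\right) = 182 \left(1 + 21\right) = 182 \cdot 22 = 4004$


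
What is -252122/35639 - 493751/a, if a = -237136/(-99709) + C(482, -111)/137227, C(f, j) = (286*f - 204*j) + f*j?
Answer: -240783696484354108723/1539951446938902 ≈ -1.5636e+5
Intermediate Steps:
C(f, j) = -204*j + 286*f + f*j (C(f, j) = (-204*j + 286*f) + f*j = -204*j + 286*f + f*j)
a = 43209726618/13682766943 (a = -237136/(-99709) + (-204*(-111) + 286*482 + 482*(-111))/137227 = -237136*(-1/99709) + (22644 + 137852 - 53502)*(1/137227) = 237136/99709 + 106994*(1/137227) = 237136/99709 + 106994/137227 = 43209726618/13682766943 ≈ 3.1580)
-252122/35639 - 493751/a = -252122/35639 - 493751/43209726618/13682766943 = -252122*1/35639 - 493751*13682766943/43209726618 = -252122/35639 - 6755879860873193/43209726618 = -240783696484354108723/1539951446938902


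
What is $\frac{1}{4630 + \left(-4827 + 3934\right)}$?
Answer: $\frac{1}{3737} \approx 0.00026759$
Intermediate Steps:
$\frac{1}{4630 + \left(-4827 + 3934\right)} = \frac{1}{4630 - 893} = \frac{1}{3737}$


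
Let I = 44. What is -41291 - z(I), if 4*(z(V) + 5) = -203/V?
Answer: -7266133/176 ≈ -41285.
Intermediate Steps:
z(V) = -5 - 203/(4*V) (z(V) = -5 + (-203/V)/4 = -5 - 203/(4*V))
-41291 - z(I) = -41291 - (-5 - 203/4/44) = -41291 - (-5 - 203/4*1/44) = -41291 - (-5 - 203/176) = -41291 - 1*(-1083/176) = -41291 + 1083/176 = -7266133/176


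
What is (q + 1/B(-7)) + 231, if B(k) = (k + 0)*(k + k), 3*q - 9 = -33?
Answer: 21855/98 ≈ 223.01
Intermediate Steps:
q = -8 (q = 3 + (⅓)*(-33) = 3 - 11 = -8)
B(k) = 2*k² (B(k) = k*(2*k) = 2*k²)
(q + 1/B(-7)) + 231 = (-8 + 1/(2*(-7)²)) + 231 = (-8 + 1/(2*49)) + 231 = (-8 + 1/98) + 231 = -783/98 + 231 = 21855/98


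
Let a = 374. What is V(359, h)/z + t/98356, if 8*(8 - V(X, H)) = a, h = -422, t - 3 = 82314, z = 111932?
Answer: 9210095149/11009183792 ≈ 0.83658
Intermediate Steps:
t = 82317 (t = 3 + 82314 = 82317)
V(X, H) = -155/4 (V(X, H) = 8 - ⅛*374 = 8 - 187/4 = -155/4)
V(359, h)/z + t/98356 = -155/4/111932 + 82317/98356 = -155/4*1/111932 + 82317*(1/98356) = -155/447728 + 82317/98356 = 9210095149/11009183792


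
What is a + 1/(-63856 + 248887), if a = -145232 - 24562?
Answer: -31417153613/185031 ≈ -1.6979e+5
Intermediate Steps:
a = -169794
a + 1/(-63856 + 248887) = -169794 + 1/(-63856 + 248887) = -169794 + 1/185031 = -31417153613/185031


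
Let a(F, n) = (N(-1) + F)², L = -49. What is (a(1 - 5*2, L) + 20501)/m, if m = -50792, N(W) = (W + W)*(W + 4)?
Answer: -10363/25396 ≈ -0.40806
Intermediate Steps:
N(W) = 2*W*(4 + W) (N(W) = (2*W)*(4 + W) = 2*W*(4 + W))
a(F, n) = (-6 + F)² (a(F, n) = (2*(-1)*(4 - 1) + F)² = (2*(-1)*3 + F)² = (-6 + F)²)
(a(1 - 5*2, L) + 20501)/m = ((-6 + (1 - 5*2))² + 20501)/(-50792) = ((-6 + (1 - 10))² + 20501)*(-1/50792) = ((-6 - 9)² + 20501)*(-1/50792) = ((-15)² + 20501)*(-1/50792) = (225 + 20501)*(-1/50792) = 20726*(-1/50792) = -10363/25396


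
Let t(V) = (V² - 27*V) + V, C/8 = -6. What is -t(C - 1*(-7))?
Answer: -2747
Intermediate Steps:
C = -48 (C = 8*(-6) = -48)
t(V) = V² - 26*V
-t(C - 1*(-7)) = -(-48 - 1*(-7))*(-26 + (-48 - 1*(-7))) = -(-48 + 7)*(-26 + (-48 + 7)) = -(-41)*(-26 - 41) = -(-41)*(-67) = -1*2747 = -2747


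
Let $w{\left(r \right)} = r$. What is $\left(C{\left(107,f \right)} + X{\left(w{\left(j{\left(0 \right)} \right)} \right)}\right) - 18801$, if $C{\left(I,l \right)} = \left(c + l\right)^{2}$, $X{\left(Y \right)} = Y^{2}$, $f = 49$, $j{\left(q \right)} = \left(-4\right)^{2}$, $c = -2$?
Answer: $-16336$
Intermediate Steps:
$j{\left(q \right)} = 16$
$C{\left(I,l \right)} = \left(-2 + l\right)^{2}$
$\left(C{\left(107,f \right)} + X{\left(w{\left(j{\left(0 \right)} \right)} \right)}\right) - 18801 = \left(\left(-2 + 49\right)^{2} + 16^{2}\right) - 18801 = \left(47^{2} + 256\right) - 18801 = \left(2209 + 256\right) - 18801 = 2465 - 18801 = -16336$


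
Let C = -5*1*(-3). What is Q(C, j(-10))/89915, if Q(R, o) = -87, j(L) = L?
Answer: -87/89915 ≈ -0.00096758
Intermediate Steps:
C = 15 (C = -5*(-3) = 15)
Q(C, j(-10))/89915 = -87/89915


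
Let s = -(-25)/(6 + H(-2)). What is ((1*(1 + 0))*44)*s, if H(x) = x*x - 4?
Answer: 550/3 ≈ 183.33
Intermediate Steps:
H(x) = -4 + x² (H(x) = x² - 4 = -4 + x²)
s = 25/6 (s = -(-25)/(6 + (-4 + (-2)²)) = -(-25)/(6 + (-4 + 4)) = -(-25)/(6 + 0) = -(-25)/6 = -25*(-⅙) = 25/6 ≈ 4.1667)
((1*(1 + 0))*44)*s = ((1*(1 + 0))*44)*(25/6) = ((1*1)*44)*(25/6) = (1*44)*(25/6) = 44*(25/6) = 550/3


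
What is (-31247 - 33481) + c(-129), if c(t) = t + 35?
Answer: -64822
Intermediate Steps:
c(t) = 35 + t
(-31247 - 33481) + c(-129) = (-31247 - 33481) + (35 - 129) = -64728 - 94 = -64822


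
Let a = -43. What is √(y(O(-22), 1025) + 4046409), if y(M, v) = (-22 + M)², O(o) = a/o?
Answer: 3*√217628493/22 ≈ 2011.7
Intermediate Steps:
O(o) = -43/o
√(y(O(-22), 1025) + 4046409) = √((-22 - 43/(-22))² + 4046409) = √((-22 - 43*(-1/22))² + 4046409) = √((-22 + 43/22)² + 4046409) = √((-441/22)² + 4046409) = √(194481/484 + 4046409) = √(1958656437/484) = 3*√217628493/22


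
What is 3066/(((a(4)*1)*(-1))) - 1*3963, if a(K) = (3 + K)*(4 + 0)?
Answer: -8145/2 ≈ -4072.5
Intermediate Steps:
a(K) = 12 + 4*K (a(K) = (3 + K)*4 = 12 + 4*K)
3066/(((a(4)*1)*(-1))) - 1*3963 = 3066/((((12 + 4*4)*1)*(-1))) - 1*3963 = 3066/((((12 + 16)*1)*(-1))) - 3963 = 3066/(((28*1)*(-1))) - 3963 = 3066/((28*(-1))) - 3963 = 3066/(-28) - 3963 = 3066*(-1/28) - 3963 = -219/2 - 3963 = -8145/2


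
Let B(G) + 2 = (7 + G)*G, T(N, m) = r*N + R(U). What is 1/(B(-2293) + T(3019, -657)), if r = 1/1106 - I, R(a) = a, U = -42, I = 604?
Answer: 1106/3780618487 ≈ 2.9254e-7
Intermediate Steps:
r = -668023/1106 (r = 1/1106 - 1*604 = 1/1106 - 604 = -668023/1106 ≈ -604.00)
T(N, m) = -42 - 668023*N/1106 (T(N, m) = -668023*N/1106 - 42 = -42 - 668023*N/1106)
B(G) = -2 + G*(7 + G) (B(G) = -2 + (7 + G)*G = -2 + G*(7 + G))
1/(B(-2293) + T(3019, -657)) = 1/((-2 + (-2293)² + 7*(-2293)) + (-42 - 668023/1106*3019)) = 1/((-2 + 5257849 - 16051) + (-42 - 2016761437/1106)) = 1/(5241796 - 2016807889/1106) = 1/(3780618487/1106) = 1106/3780618487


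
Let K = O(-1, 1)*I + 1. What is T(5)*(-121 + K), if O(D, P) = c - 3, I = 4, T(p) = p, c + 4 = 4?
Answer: -660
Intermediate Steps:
c = 0 (c = -4 + 4 = 0)
O(D, P) = -3 (O(D, P) = 0 - 3 = -3)
K = -11 (K = -3*4 + 1 = -12 + 1 = -11)
T(5)*(-121 + K) = 5*(-121 - 11) = 5*(-132) = -660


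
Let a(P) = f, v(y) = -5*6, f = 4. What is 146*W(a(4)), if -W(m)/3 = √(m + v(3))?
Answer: -438*I*√26 ≈ -2233.4*I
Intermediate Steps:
v(y) = -30
a(P) = 4
W(m) = -3*√(-30 + m) (W(m) = -3*√(m - 30) = -3*√(-30 + m))
146*W(a(4)) = 146*(-3*√(-30 + 4)) = 146*(-3*I*√26) = -438*I*√26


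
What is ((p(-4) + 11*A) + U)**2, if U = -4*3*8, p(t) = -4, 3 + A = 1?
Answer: 14884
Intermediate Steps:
A = -2 (A = -3 + 1 = -2)
U = -96 (U = -12*8 = -96)
((p(-4) + 11*A) + U)**2 = ((-4 + 11*(-2)) - 96)**2 = ((-4 - 22) - 96)**2 = (-26 - 96)**2 = (-122)**2 = 14884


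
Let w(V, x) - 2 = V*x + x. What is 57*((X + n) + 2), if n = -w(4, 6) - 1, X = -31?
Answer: -3534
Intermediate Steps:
w(V, x) = 2 + x + V*x (w(V, x) = 2 + (V*x + x) = 2 + (x + V*x) = 2 + x + V*x)
n = -33 (n = -(2 + 6 + 4*6) - 1 = -(2 + 6 + 24) - 1 = -1*32 - 1 = -32 - 1 = -33)
57*((X + n) + 2) = 57*((-31 - 33) + 2) = 57*(-64 + 2) = 57*(-62) = -3534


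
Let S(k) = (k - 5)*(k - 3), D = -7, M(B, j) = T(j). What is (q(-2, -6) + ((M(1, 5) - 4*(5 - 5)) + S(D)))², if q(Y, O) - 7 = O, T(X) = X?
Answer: 15876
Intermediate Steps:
M(B, j) = j
q(Y, O) = 7 + O
S(k) = (-5 + k)*(-3 + k)
(q(-2, -6) + ((M(1, 5) - 4*(5 - 5)) + S(D)))² = ((7 - 6) + ((5 - 4*(5 - 5)) + (15 + (-7)² - 8*(-7))))² = (1 + ((5 - 4*0) + (15 + 49 + 56)))² = (1 + ((5 + 0) + 120))² = (1 + (5 + 120))² = (1 + 125)² = 126² = 15876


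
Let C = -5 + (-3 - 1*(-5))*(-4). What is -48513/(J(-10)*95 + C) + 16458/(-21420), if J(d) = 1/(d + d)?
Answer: 692570887/253470 ≈ 2732.4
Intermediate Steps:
C = -13 (C = -5 + (-3 + 5)*(-4) = -5 + 2*(-4) = -5 - 8 = -13)
J(d) = 1/(2*d)
-48513/(J(-10)*95 + C) + 16458/(-21420) = -48513/(((½)/(-10))*95 - 13) + 16458/(-21420) = -48513/(((½)*(-⅒))*95 - 13) + 16458*(-1/21420) = -48513/(-1/20*95 - 13) - 2743/3570 = -48513/(-19/4 - 13) - 2743/3570 = -48513/(-71/4) - 2743/3570 = -48513*(-4/71) - 2743/3570 = 194052/71 - 2743/3570 = 692570887/253470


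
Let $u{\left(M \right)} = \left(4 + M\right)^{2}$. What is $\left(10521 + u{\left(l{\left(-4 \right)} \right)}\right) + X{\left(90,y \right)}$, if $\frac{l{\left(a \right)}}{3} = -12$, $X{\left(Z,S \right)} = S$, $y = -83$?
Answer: $11462$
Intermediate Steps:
$l{\left(a \right)} = -36$ ($l{\left(a \right)} = 3 \left(-12\right) = -36$)
$\left(10521 + u{\left(l{\left(-4 \right)} \right)}\right) + X{\left(90,y \right)} = \left(10521 + \left(4 - 36\right)^{2}\right) - 83 = \left(10521 + \left(-32\right)^{2}\right) - 83 = \left(10521 + 1024\right) - 83 = 11545 - 83 = 11462$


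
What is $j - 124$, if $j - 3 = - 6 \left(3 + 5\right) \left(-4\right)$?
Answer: $71$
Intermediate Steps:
$j = 195$ ($j = 3 + - 6 \left(3 + 5\right) \left(-4\right) = 3 + \left(-6\right) 8 \left(-4\right) = 3 - -192 = 3 + 192 = 195$)
$j - 124 = 195 - 124 = 71$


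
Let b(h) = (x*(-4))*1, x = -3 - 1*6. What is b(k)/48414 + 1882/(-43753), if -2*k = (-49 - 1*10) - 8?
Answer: -14923340/353042957 ≈ -0.042271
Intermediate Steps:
x = -9 (x = -3 - 6 = -9)
k = 67/2 (k = -((-49 - 1*10) - 8)/2 = -((-49 - 10) - 8)/2 = -(-59 - 8)/2 = -½*(-67) = 67/2 ≈ 33.500)
b(h) = 36 (b(h) = -9*(-4)*1 = 36*1 = 36)
b(k)/48414 + 1882/(-43753) = 36/48414 + 1882/(-43753) = 36*(1/48414) + 1882*(-1/43753) = 6/8069 - 1882/43753 = -14923340/353042957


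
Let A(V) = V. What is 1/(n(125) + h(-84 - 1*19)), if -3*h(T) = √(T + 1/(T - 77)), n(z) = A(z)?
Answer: 202500/25331041 + 18*I*√92705/25331041 ≈ 0.0079941 + 0.00021636*I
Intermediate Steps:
n(z) = z
h(T) = -√(T + 1/(-77 + T))/3 (h(T) = -√(T + 1/(T - 77))/3 = -√(T + 1/(-77 + T))/3)
1/(n(125) + h(-84 - 1*19)) = 1/(125 - √(1 + (-84 - 1*19)*(-77 + (-84 - 1*19)))*(I*√5/30)/3) = 1/(125 - √(1 + (-84 - 19)*(-77 + (-84 - 19)))*(I*√5/30)/3) = 1/(125 - √(1 - 103*(-77 - 103))*(I*√5/30)/3) = 1/(125 - √(1 - 103*(-180))*(I*√5/30)/3) = 1/(125 - I*√5*√(1 + 18540)/30/3) = 1/(125 - I*√92705/30/3) = 1/(125 - I*√92705/90)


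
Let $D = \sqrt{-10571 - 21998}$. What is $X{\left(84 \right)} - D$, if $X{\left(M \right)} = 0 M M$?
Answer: $- i \sqrt{32569} \approx - 180.47 i$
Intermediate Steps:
$D = i \sqrt{32569}$ ($D = \sqrt{-32569} = i \sqrt{32569} \approx 180.47 i$)
$X{\left(M \right)} = 0$ ($X{\left(M \right)} = 0 M = 0$)
$X{\left(84 \right)} - D = 0 - i \sqrt{32569} = - i \sqrt{32569}$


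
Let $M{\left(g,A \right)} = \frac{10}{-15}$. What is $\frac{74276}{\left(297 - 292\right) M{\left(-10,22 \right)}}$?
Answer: $- \frac{111414}{5} \approx -22283.0$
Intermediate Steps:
$M{\left(g,A \right)} = - \frac{2}{3}$ ($M{\left(g,A \right)} = 10 \left(- \frac{1}{15}\right) = - \frac{2}{3}$)
$\frac{74276}{\left(297 - 292\right) M{\left(-10,22 \right)}} = \frac{74276}{\left(297 - 292\right) \left(- \frac{2}{3}\right)} = \frac{74276}{5 \left(- \frac{2}{3}\right)} = \frac{74276}{- \frac{10}{3}} = 74276 \left(- \frac{3}{10}\right) = - \frac{111414}{5}$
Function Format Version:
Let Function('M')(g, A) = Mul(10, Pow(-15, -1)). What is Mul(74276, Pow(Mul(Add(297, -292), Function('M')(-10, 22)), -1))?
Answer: Rational(-111414, 5) ≈ -22283.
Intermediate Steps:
Function('M')(g, A) = Rational(-2, 3) (Function('M')(g, A) = Mul(10, Rational(-1, 15)) = Rational(-2, 3))
Mul(74276, Pow(Mul(Add(297, -292), Function('M')(-10, 22)), -1)) = Mul(74276, Pow(Mul(Add(297, -292), Rational(-2, 3)), -1)) = Mul(74276, Pow(Mul(5, Rational(-2, 3)), -1)) = Mul(74276, Pow(Rational(-10, 3), -1)) = Mul(74276, Rational(-3, 10)) = Rational(-111414, 5)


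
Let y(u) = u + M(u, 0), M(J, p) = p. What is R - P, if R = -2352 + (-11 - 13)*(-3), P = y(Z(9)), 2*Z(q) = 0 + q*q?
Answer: -4641/2 ≈ -2320.5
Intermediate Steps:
Z(q) = q**2/2 (Z(q) = (0 + q*q)/2 = (0 + q**2)/2 = q**2/2)
y(u) = u (y(u) = u + 0 = u)
P = 81/2 (P = (1/2)*9**2 = (1/2)*81 = 81/2 ≈ 40.500)
R = -2280 (R = -2352 - 24*(-3) = -2352 + 72 = -2280)
R - P = -2280 - 1*81/2 = -2280 - 81/2 = -4641/2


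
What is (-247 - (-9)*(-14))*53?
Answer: -19769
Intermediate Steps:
(-247 - (-9)*(-14))*53 = (-247 - 1*126)*53 = (-247 - 126)*53 = -373*53 = -19769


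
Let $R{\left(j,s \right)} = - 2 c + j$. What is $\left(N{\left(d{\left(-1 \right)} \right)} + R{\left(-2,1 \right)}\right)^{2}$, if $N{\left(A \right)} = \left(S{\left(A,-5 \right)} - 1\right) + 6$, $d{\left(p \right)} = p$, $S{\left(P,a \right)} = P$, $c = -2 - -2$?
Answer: $4$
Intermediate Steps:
$c = 0$ ($c = -2 + 2 = 0$)
$R{\left(j,s \right)} = j$ ($R{\left(j,s \right)} = \left(-2\right) 0 + j = 0 + j = j$)
$N{\left(A \right)} = 5 + A$ ($N{\left(A \right)} = \left(A - 1\right) + 6 = \left(-1 + A\right) + 6 = 5 + A$)
$\left(N{\left(d{\left(-1 \right)} \right)} + R{\left(-2,1 \right)}\right)^{2} = \left(\left(5 - 1\right) - 2\right)^{2} = \left(4 - 2\right)^{2} = 2^{2} = 4$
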